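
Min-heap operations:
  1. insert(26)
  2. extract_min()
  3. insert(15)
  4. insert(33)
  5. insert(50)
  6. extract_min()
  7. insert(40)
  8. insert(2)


insert(26) -> [26]
extract_min()->26, []
insert(15) -> [15]
insert(33) -> [15, 33]
insert(50) -> [15, 33, 50]
extract_min()->15, [33, 50]
insert(40) -> [33, 50, 40]
insert(2) -> [2, 33, 40, 50]

Final heap: [2, 33, 40, 50]


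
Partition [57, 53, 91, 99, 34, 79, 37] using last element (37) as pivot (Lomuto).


Pivot: 37
  34 <= 37: swap -> [34, 53, 91, 99, 57, 79, 37]
Place pivot at 1: [34, 37, 91, 99, 57, 79, 53]

Partitioned: [34, 37, 91, 99, 57, 79, 53]


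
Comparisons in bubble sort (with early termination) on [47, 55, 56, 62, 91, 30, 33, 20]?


Algorithm: bubble sort (with early termination)
Input: [47, 55, 56, 62, 91, 30, 33, 20]
Sorted: [20, 30, 33, 47, 55, 56, 62, 91]

28


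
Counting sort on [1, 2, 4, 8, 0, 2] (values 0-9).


Input: [1, 2, 4, 8, 0, 2]
Counts: [1, 1, 2, 0, 1, 0, 0, 0, 1, 0]

Sorted: [0, 1, 2, 2, 4, 8]


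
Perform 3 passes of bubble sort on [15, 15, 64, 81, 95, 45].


Initial: [15, 15, 64, 81, 95, 45]
Pass 1: [15, 15, 64, 81, 45, 95] (1 swaps)
Pass 2: [15, 15, 64, 45, 81, 95] (1 swaps)
Pass 3: [15, 15, 45, 64, 81, 95] (1 swaps)

After 3 passes: [15, 15, 45, 64, 81, 95]


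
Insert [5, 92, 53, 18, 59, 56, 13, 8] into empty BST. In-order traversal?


Insert 5: root
Insert 92: R from 5
Insert 53: R from 5 -> L from 92
Insert 18: R from 5 -> L from 92 -> L from 53
Insert 59: R from 5 -> L from 92 -> R from 53
Insert 56: R from 5 -> L from 92 -> R from 53 -> L from 59
Insert 13: R from 5 -> L from 92 -> L from 53 -> L from 18
Insert 8: R from 5 -> L from 92 -> L from 53 -> L from 18 -> L from 13

In-order: [5, 8, 13, 18, 53, 56, 59, 92]


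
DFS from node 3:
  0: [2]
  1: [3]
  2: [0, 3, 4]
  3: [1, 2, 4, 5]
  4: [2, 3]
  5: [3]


Visit 3, push [5, 4, 2, 1]
Visit 1, push []
Visit 2, push [4, 0]
Visit 0, push []
Visit 4, push []
Visit 5, push []

DFS order: [3, 1, 2, 0, 4, 5]


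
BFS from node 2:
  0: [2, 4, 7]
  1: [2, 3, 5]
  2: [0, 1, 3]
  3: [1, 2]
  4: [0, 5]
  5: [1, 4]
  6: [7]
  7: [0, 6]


Visit 2, enqueue [0, 1, 3]
Visit 0, enqueue [4, 7]
Visit 1, enqueue [5]
Visit 3, enqueue []
Visit 4, enqueue []
Visit 7, enqueue [6]
Visit 5, enqueue []
Visit 6, enqueue []

BFS order: [2, 0, 1, 3, 4, 7, 5, 6]


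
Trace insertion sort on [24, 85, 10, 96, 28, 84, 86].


Initial: [24, 85, 10, 96, 28, 84, 86]
Insert 85: [24, 85, 10, 96, 28, 84, 86]
Insert 10: [10, 24, 85, 96, 28, 84, 86]
Insert 96: [10, 24, 85, 96, 28, 84, 86]
Insert 28: [10, 24, 28, 85, 96, 84, 86]
Insert 84: [10, 24, 28, 84, 85, 96, 86]
Insert 86: [10, 24, 28, 84, 85, 86, 96]

Sorted: [10, 24, 28, 84, 85, 86, 96]


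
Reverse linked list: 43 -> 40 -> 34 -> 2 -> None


Step 1: curr=43, set curr.next=prev(None) | reversed so far: 43
Step 2: curr=40, set curr.next=prev(43) | reversed so far: 40 -> 43
Step 3: curr=34, set curr.next=prev(40) | reversed so far: 34 -> 40 -> 43
Step 4: curr=2, set curr.next=prev(34) | reversed so far: 2 -> 34 -> 40 -> 43

2 -> 34 -> 40 -> 43 -> None


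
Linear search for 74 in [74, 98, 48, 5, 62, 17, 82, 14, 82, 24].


i=0: 74==74 found!

Found at 0, 1 comps


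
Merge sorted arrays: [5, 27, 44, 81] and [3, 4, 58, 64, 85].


Take 3 from B
Take 4 from B
Take 5 from A
Take 27 from A
Take 44 from A
Take 58 from B
Take 64 from B
Take 81 from A

Merged: [3, 4, 5, 27, 44, 58, 64, 81, 85]


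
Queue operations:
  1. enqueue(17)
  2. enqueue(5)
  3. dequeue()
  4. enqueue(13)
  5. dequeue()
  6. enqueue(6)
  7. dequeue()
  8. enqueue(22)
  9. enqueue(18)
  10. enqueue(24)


enqueue(17) -> [17]
enqueue(5) -> [17, 5]
dequeue()->17, [5]
enqueue(13) -> [5, 13]
dequeue()->5, [13]
enqueue(6) -> [13, 6]
dequeue()->13, [6]
enqueue(22) -> [6, 22]
enqueue(18) -> [6, 22, 18]
enqueue(24) -> [6, 22, 18, 24]

Final queue: [6, 22, 18, 24]


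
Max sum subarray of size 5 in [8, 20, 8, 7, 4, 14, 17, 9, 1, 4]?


[0:5]: 47
[1:6]: 53
[2:7]: 50
[3:8]: 51
[4:9]: 45
[5:10]: 45

Max: 53 at [1:6]


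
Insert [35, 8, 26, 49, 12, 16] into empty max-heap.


Insert 35: [35]
Insert 8: [35, 8]
Insert 26: [35, 8, 26]
Insert 49: [49, 35, 26, 8]
Insert 12: [49, 35, 26, 8, 12]
Insert 16: [49, 35, 26, 8, 12, 16]

Final heap: [49, 35, 26, 8, 12, 16]


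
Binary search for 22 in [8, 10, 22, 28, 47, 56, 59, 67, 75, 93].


Step 1: lo=0, hi=9, mid=4, val=47
Step 2: lo=0, hi=3, mid=1, val=10
Step 3: lo=2, hi=3, mid=2, val=22

Found at index 2


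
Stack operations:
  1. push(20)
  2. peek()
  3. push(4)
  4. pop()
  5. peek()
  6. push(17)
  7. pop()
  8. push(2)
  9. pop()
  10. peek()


push(20) -> [20]
peek()->20
push(4) -> [20, 4]
pop()->4, [20]
peek()->20
push(17) -> [20, 17]
pop()->17, [20]
push(2) -> [20, 2]
pop()->2, [20]
peek()->20

Final stack: [20]


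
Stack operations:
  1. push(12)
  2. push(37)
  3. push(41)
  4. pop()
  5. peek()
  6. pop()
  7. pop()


push(12) -> [12]
push(37) -> [12, 37]
push(41) -> [12, 37, 41]
pop()->41, [12, 37]
peek()->37
pop()->37, [12]
pop()->12, []

Final stack: []


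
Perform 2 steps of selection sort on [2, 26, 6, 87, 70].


Initial: [2, 26, 6, 87, 70]
Step 1: min=2 at 0
  Swap: [2, 26, 6, 87, 70]
Step 2: min=6 at 2
  Swap: [2, 6, 26, 87, 70]

After 2 steps: [2, 6, 26, 87, 70]


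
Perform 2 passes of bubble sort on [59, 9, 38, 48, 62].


Initial: [59, 9, 38, 48, 62]
Pass 1: [9, 38, 48, 59, 62] (3 swaps)
Pass 2: [9, 38, 48, 59, 62] (0 swaps)

After 2 passes: [9, 38, 48, 59, 62]


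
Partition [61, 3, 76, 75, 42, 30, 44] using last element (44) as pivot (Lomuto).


Pivot: 44
  3 <= 44: swap -> [3, 61, 76, 75, 42, 30, 44]
  42 <= 44: swap -> [3, 42, 76, 75, 61, 30, 44]
  30 <= 44: swap -> [3, 42, 30, 75, 61, 76, 44]
Place pivot at 3: [3, 42, 30, 44, 61, 76, 75]

Partitioned: [3, 42, 30, 44, 61, 76, 75]


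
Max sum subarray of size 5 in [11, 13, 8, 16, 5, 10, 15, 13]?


[0:5]: 53
[1:6]: 52
[2:7]: 54
[3:8]: 59

Max: 59 at [3:8]


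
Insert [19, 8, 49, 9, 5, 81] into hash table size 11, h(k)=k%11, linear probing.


Insert 19: h=8 -> slot 8
Insert 8: h=8, 1 probes -> slot 9
Insert 49: h=5 -> slot 5
Insert 9: h=9, 1 probes -> slot 10
Insert 5: h=5, 1 probes -> slot 6
Insert 81: h=4 -> slot 4

Table: [None, None, None, None, 81, 49, 5, None, 19, 8, 9]


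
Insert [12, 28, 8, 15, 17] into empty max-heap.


Insert 12: [12]
Insert 28: [28, 12]
Insert 8: [28, 12, 8]
Insert 15: [28, 15, 8, 12]
Insert 17: [28, 17, 8, 12, 15]

Final heap: [28, 17, 8, 12, 15]


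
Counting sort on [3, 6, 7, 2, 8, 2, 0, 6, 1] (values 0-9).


Input: [3, 6, 7, 2, 8, 2, 0, 6, 1]
Counts: [1, 1, 2, 1, 0, 0, 2, 1, 1, 0]

Sorted: [0, 1, 2, 2, 3, 6, 6, 7, 8]


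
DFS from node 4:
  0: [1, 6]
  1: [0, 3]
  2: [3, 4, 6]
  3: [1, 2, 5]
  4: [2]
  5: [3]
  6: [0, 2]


Visit 4, push [2]
Visit 2, push [6, 3]
Visit 3, push [5, 1]
Visit 1, push [0]
Visit 0, push [6]
Visit 6, push []
Visit 5, push []

DFS order: [4, 2, 3, 1, 0, 6, 5]


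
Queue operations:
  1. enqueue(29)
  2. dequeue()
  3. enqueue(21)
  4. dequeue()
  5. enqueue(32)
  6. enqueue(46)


enqueue(29) -> [29]
dequeue()->29, []
enqueue(21) -> [21]
dequeue()->21, []
enqueue(32) -> [32]
enqueue(46) -> [32, 46]

Final queue: [32, 46]


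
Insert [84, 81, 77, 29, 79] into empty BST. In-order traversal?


Insert 84: root
Insert 81: L from 84
Insert 77: L from 84 -> L from 81
Insert 29: L from 84 -> L from 81 -> L from 77
Insert 79: L from 84 -> L from 81 -> R from 77

In-order: [29, 77, 79, 81, 84]


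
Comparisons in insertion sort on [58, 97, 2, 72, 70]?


Algorithm: insertion sort
Input: [58, 97, 2, 72, 70]
Sorted: [2, 58, 70, 72, 97]

8


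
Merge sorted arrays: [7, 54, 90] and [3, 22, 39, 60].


Take 3 from B
Take 7 from A
Take 22 from B
Take 39 from B
Take 54 from A
Take 60 from B

Merged: [3, 7, 22, 39, 54, 60, 90]


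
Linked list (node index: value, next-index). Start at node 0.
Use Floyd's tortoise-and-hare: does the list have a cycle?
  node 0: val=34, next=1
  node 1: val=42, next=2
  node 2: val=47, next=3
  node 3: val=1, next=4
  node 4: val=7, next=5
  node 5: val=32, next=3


Floyd's tortoise (slow, +1) and hare (fast, +2):
  init: slow=0, fast=0
  step 1: slow=1, fast=2
  step 2: slow=2, fast=4
  step 3: slow=3, fast=3
  slow == fast at node 3: cycle detected

Cycle: yes


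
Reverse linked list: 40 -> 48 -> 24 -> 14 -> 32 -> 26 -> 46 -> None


Step 1: curr=40, set curr.next=prev(None) | reversed so far: 40
Step 2: curr=48, set curr.next=prev(40) | reversed so far: 48 -> 40
Step 3: curr=24, set curr.next=prev(48) | reversed so far: 24 -> 48 -> 40
Step 4: curr=14, set curr.next=prev(24) | reversed so far: 14 -> 24 -> 48 -> 40
Step 5: curr=32, set curr.next=prev(14) | reversed so far: 32 -> 14 -> 24 -> 48 -> 40
Step 6: curr=26, set curr.next=prev(32) | reversed so far: 26 -> 32 -> 14 -> 24 -> 48 -> 40
Step 7: curr=46, set curr.next=prev(26) | reversed so far: 46 -> 26 -> 32 -> 14 -> 24 -> 48 -> 40

46 -> 26 -> 32 -> 14 -> 24 -> 48 -> 40 -> None


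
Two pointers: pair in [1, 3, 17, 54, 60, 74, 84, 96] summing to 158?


lo=0(1)+hi=7(96)=97
lo=1(3)+hi=7(96)=99
lo=2(17)+hi=7(96)=113
lo=3(54)+hi=7(96)=150
lo=4(60)+hi=7(96)=156
lo=5(74)+hi=7(96)=170
lo=5(74)+hi=6(84)=158

Yes: 74+84=158


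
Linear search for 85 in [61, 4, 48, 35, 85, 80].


i=0: 61!=85
i=1: 4!=85
i=2: 48!=85
i=3: 35!=85
i=4: 85==85 found!

Found at 4, 5 comps


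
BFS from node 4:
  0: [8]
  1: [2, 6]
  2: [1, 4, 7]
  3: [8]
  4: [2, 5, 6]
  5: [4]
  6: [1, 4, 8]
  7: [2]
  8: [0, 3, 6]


Visit 4, enqueue [2, 5, 6]
Visit 2, enqueue [1, 7]
Visit 5, enqueue []
Visit 6, enqueue [8]
Visit 1, enqueue []
Visit 7, enqueue []
Visit 8, enqueue [0, 3]
Visit 0, enqueue []
Visit 3, enqueue []

BFS order: [4, 2, 5, 6, 1, 7, 8, 0, 3]


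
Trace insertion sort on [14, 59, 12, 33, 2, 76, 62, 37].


Initial: [14, 59, 12, 33, 2, 76, 62, 37]
Insert 59: [14, 59, 12, 33, 2, 76, 62, 37]
Insert 12: [12, 14, 59, 33, 2, 76, 62, 37]
Insert 33: [12, 14, 33, 59, 2, 76, 62, 37]
Insert 2: [2, 12, 14, 33, 59, 76, 62, 37]
Insert 76: [2, 12, 14, 33, 59, 76, 62, 37]
Insert 62: [2, 12, 14, 33, 59, 62, 76, 37]
Insert 37: [2, 12, 14, 33, 37, 59, 62, 76]

Sorted: [2, 12, 14, 33, 37, 59, 62, 76]


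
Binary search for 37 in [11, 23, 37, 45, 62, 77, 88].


Step 1: lo=0, hi=6, mid=3, val=45
Step 2: lo=0, hi=2, mid=1, val=23
Step 3: lo=2, hi=2, mid=2, val=37

Found at index 2


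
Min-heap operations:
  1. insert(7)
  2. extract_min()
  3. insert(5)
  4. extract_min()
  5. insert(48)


insert(7) -> [7]
extract_min()->7, []
insert(5) -> [5]
extract_min()->5, []
insert(48) -> [48]

Final heap: [48]


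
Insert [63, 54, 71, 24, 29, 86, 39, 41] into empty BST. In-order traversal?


Insert 63: root
Insert 54: L from 63
Insert 71: R from 63
Insert 24: L from 63 -> L from 54
Insert 29: L from 63 -> L from 54 -> R from 24
Insert 86: R from 63 -> R from 71
Insert 39: L from 63 -> L from 54 -> R from 24 -> R from 29
Insert 41: L from 63 -> L from 54 -> R from 24 -> R from 29 -> R from 39

In-order: [24, 29, 39, 41, 54, 63, 71, 86]


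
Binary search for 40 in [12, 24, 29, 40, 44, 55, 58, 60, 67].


Step 1: lo=0, hi=8, mid=4, val=44
Step 2: lo=0, hi=3, mid=1, val=24
Step 3: lo=2, hi=3, mid=2, val=29
Step 4: lo=3, hi=3, mid=3, val=40

Found at index 3


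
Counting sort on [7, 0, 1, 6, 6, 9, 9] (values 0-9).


Input: [7, 0, 1, 6, 6, 9, 9]
Counts: [1, 1, 0, 0, 0, 0, 2, 1, 0, 2]

Sorted: [0, 1, 6, 6, 7, 9, 9]


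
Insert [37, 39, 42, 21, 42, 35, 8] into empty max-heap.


Insert 37: [37]
Insert 39: [39, 37]
Insert 42: [42, 37, 39]
Insert 21: [42, 37, 39, 21]
Insert 42: [42, 42, 39, 21, 37]
Insert 35: [42, 42, 39, 21, 37, 35]
Insert 8: [42, 42, 39, 21, 37, 35, 8]

Final heap: [42, 42, 39, 21, 37, 35, 8]


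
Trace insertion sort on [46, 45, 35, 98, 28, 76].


Initial: [46, 45, 35, 98, 28, 76]
Insert 45: [45, 46, 35, 98, 28, 76]
Insert 35: [35, 45, 46, 98, 28, 76]
Insert 98: [35, 45, 46, 98, 28, 76]
Insert 28: [28, 35, 45, 46, 98, 76]
Insert 76: [28, 35, 45, 46, 76, 98]

Sorted: [28, 35, 45, 46, 76, 98]


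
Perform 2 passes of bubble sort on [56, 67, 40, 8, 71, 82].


Initial: [56, 67, 40, 8, 71, 82]
Pass 1: [56, 40, 8, 67, 71, 82] (2 swaps)
Pass 2: [40, 8, 56, 67, 71, 82] (2 swaps)

After 2 passes: [40, 8, 56, 67, 71, 82]


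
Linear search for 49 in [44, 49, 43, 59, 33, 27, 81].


i=0: 44!=49
i=1: 49==49 found!

Found at 1, 2 comps


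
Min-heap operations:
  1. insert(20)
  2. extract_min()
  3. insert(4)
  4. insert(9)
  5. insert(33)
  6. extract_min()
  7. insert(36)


insert(20) -> [20]
extract_min()->20, []
insert(4) -> [4]
insert(9) -> [4, 9]
insert(33) -> [4, 9, 33]
extract_min()->4, [9, 33]
insert(36) -> [9, 33, 36]

Final heap: [9, 33, 36]


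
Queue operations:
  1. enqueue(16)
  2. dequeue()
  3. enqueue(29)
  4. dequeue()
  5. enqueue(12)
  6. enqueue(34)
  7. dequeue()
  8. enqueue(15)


enqueue(16) -> [16]
dequeue()->16, []
enqueue(29) -> [29]
dequeue()->29, []
enqueue(12) -> [12]
enqueue(34) -> [12, 34]
dequeue()->12, [34]
enqueue(15) -> [34, 15]

Final queue: [34, 15]


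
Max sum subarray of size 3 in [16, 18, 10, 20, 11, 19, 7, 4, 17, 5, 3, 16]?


[0:3]: 44
[1:4]: 48
[2:5]: 41
[3:6]: 50
[4:7]: 37
[5:8]: 30
[6:9]: 28
[7:10]: 26
[8:11]: 25
[9:12]: 24

Max: 50 at [3:6]


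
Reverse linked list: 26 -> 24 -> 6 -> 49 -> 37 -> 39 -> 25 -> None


Step 1: curr=26, set curr.next=prev(None) | reversed so far: 26
Step 2: curr=24, set curr.next=prev(26) | reversed so far: 24 -> 26
Step 3: curr=6, set curr.next=prev(24) | reversed so far: 6 -> 24 -> 26
Step 4: curr=49, set curr.next=prev(6) | reversed so far: 49 -> 6 -> 24 -> 26
Step 5: curr=37, set curr.next=prev(49) | reversed so far: 37 -> 49 -> 6 -> 24 -> 26
Step 6: curr=39, set curr.next=prev(37) | reversed so far: 39 -> 37 -> 49 -> 6 -> 24 -> 26
Step 7: curr=25, set curr.next=prev(39) | reversed so far: 25 -> 39 -> 37 -> 49 -> 6 -> 24 -> 26

25 -> 39 -> 37 -> 49 -> 6 -> 24 -> 26 -> None


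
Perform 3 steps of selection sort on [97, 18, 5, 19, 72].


Initial: [97, 18, 5, 19, 72]
Step 1: min=5 at 2
  Swap: [5, 18, 97, 19, 72]
Step 2: min=18 at 1
  Swap: [5, 18, 97, 19, 72]
Step 3: min=19 at 3
  Swap: [5, 18, 19, 97, 72]

After 3 steps: [5, 18, 19, 97, 72]


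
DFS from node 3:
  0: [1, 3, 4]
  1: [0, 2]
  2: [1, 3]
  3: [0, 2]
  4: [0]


Visit 3, push [2, 0]
Visit 0, push [4, 1]
Visit 1, push [2]
Visit 2, push []
Visit 4, push []

DFS order: [3, 0, 1, 2, 4]


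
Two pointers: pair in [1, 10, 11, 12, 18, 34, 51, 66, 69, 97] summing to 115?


lo=0(1)+hi=9(97)=98
lo=1(10)+hi=9(97)=107
lo=2(11)+hi=9(97)=108
lo=3(12)+hi=9(97)=109
lo=4(18)+hi=9(97)=115

Yes: 18+97=115


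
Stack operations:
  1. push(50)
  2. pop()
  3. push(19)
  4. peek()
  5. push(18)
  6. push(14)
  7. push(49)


push(50) -> [50]
pop()->50, []
push(19) -> [19]
peek()->19
push(18) -> [19, 18]
push(14) -> [19, 18, 14]
push(49) -> [19, 18, 14, 49]

Final stack: [19, 18, 14, 49]


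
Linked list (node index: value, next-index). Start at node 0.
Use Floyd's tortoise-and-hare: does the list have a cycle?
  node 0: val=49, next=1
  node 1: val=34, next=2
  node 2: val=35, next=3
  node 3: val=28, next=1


Floyd's tortoise (slow, +1) and hare (fast, +2):
  init: slow=0, fast=0
  step 1: slow=1, fast=2
  step 2: slow=2, fast=1
  step 3: slow=3, fast=3
  slow == fast at node 3: cycle detected

Cycle: yes


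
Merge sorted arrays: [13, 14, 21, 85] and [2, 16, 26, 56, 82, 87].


Take 2 from B
Take 13 from A
Take 14 from A
Take 16 from B
Take 21 from A
Take 26 from B
Take 56 from B
Take 82 from B
Take 85 from A

Merged: [2, 13, 14, 16, 21, 26, 56, 82, 85, 87]


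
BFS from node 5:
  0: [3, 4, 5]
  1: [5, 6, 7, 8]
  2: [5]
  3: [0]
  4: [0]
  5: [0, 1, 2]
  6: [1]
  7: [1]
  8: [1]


Visit 5, enqueue [0, 1, 2]
Visit 0, enqueue [3, 4]
Visit 1, enqueue [6, 7, 8]
Visit 2, enqueue []
Visit 3, enqueue []
Visit 4, enqueue []
Visit 6, enqueue []
Visit 7, enqueue []
Visit 8, enqueue []

BFS order: [5, 0, 1, 2, 3, 4, 6, 7, 8]


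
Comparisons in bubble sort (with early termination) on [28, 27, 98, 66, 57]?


Algorithm: bubble sort (with early termination)
Input: [28, 27, 98, 66, 57]
Sorted: [27, 28, 57, 66, 98]

9


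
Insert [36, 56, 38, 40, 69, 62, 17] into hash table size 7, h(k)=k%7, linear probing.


Insert 36: h=1 -> slot 1
Insert 56: h=0 -> slot 0
Insert 38: h=3 -> slot 3
Insert 40: h=5 -> slot 5
Insert 69: h=6 -> slot 6
Insert 62: h=6, 3 probes -> slot 2
Insert 17: h=3, 1 probes -> slot 4

Table: [56, 36, 62, 38, 17, 40, 69]


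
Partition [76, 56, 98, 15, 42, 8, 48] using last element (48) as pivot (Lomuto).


Pivot: 48
  15 <= 48: swap -> [15, 56, 98, 76, 42, 8, 48]
  42 <= 48: swap -> [15, 42, 98, 76, 56, 8, 48]
  8 <= 48: swap -> [15, 42, 8, 76, 56, 98, 48]
Place pivot at 3: [15, 42, 8, 48, 56, 98, 76]

Partitioned: [15, 42, 8, 48, 56, 98, 76]


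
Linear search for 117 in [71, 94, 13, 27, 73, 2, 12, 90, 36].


i=0: 71!=117
i=1: 94!=117
i=2: 13!=117
i=3: 27!=117
i=4: 73!=117
i=5: 2!=117
i=6: 12!=117
i=7: 90!=117
i=8: 36!=117

Not found, 9 comps


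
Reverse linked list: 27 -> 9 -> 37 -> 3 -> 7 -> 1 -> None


Step 1: curr=27, set curr.next=prev(None) | reversed so far: 27
Step 2: curr=9, set curr.next=prev(27) | reversed so far: 9 -> 27
Step 3: curr=37, set curr.next=prev(9) | reversed so far: 37 -> 9 -> 27
Step 4: curr=3, set curr.next=prev(37) | reversed so far: 3 -> 37 -> 9 -> 27
Step 5: curr=7, set curr.next=prev(3) | reversed so far: 7 -> 3 -> 37 -> 9 -> 27
Step 6: curr=1, set curr.next=prev(7) | reversed so far: 1 -> 7 -> 3 -> 37 -> 9 -> 27

1 -> 7 -> 3 -> 37 -> 9 -> 27 -> None


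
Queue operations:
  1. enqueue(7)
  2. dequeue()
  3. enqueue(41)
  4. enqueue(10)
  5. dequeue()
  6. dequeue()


enqueue(7) -> [7]
dequeue()->7, []
enqueue(41) -> [41]
enqueue(10) -> [41, 10]
dequeue()->41, [10]
dequeue()->10, []

Final queue: []


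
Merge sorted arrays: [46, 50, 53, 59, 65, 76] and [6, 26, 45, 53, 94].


Take 6 from B
Take 26 from B
Take 45 from B
Take 46 from A
Take 50 from A
Take 53 from A
Take 53 from B
Take 59 from A
Take 65 from A
Take 76 from A

Merged: [6, 26, 45, 46, 50, 53, 53, 59, 65, 76, 94]


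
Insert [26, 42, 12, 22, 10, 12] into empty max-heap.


Insert 26: [26]
Insert 42: [42, 26]
Insert 12: [42, 26, 12]
Insert 22: [42, 26, 12, 22]
Insert 10: [42, 26, 12, 22, 10]
Insert 12: [42, 26, 12, 22, 10, 12]

Final heap: [42, 26, 12, 22, 10, 12]


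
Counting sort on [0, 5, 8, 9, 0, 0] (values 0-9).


Input: [0, 5, 8, 9, 0, 0]
Counts: [3, 0, 0, 0, 0, 1, 0, 0, 1, 1]

Sorted: [0, 0, 0, 5, 8, 9]


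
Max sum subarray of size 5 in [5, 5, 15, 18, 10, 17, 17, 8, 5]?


[0:5]: 53
[1:6]: 65
[2:7]: 77
[3:8]: 70
[4:9]: 57

Max: 77 at [2:7]


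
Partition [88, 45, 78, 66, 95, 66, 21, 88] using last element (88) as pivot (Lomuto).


Pivot: 88
  88 <= 88: advance i (no swap)
  45 <= 88: advance i (no swap)
  78 <= 88: advance i (no swap)
  66 <= 88: advance i (no swap)
  66 <= 88: swap -> [88, 45, 78, 66, 66, 95, 21, 88]
  21 <= 88: swap -> [88, 45, 78, 66, 66, 21, 95, 88]
Place pivot at 6: [88, 45, 78, 66, 66, 21, 88, 95]

Partitioned: [88, 45, 78, 66, 66, 21, 88, 95]


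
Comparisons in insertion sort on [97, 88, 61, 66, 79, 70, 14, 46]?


Algorithm: insertion sort
Input: [97, 88, 61, 66, 79, 70, 14, 46]
Sorted: [14, 46, 61, 66, 70, 79, 88, 97]

26


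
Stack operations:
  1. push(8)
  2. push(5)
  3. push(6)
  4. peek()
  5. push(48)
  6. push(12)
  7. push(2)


push(8) -> [8]
push(5) -> [8, 5]
push(6) -> [8, 5, 6]
peek()->6
push(48) -> [8, 5, 6, 48]
push(12) -> [8, 5, 6, 48, 12]
push(2) -> [8, 5, 6, 48, 12, 2]

Final stack: [8, 5, 6, 48, 12, 2]


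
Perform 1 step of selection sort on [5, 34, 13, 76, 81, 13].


Initial: [5, 34, 13, 76, 81, 13]
Step 1: min=5 at 0
  Swap: [5, 34, 13, 76, 81, 13]

After 1 step: [5, 34, 13, 76, 81, 13]


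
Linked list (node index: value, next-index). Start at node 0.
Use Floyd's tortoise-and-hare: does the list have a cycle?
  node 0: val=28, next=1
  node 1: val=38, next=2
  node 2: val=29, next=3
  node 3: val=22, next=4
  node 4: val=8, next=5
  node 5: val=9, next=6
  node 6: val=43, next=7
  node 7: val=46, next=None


Floyd's tortoise (slow, +1) and hare (fast, +2):
  init: slow=0, fast=0
  step 1: slow=1, fast=2
  step 2: slow=2, fast=4
  step 3: slow=3, fast=6
  step 4: fast 6->7->None, no cycle

Cycle: no


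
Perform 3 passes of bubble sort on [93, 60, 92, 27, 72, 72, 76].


Initial: [93, 60, 92, 27, 72, 72, 76]
Pass 1: [60, 92, 27, 72, 72, 76, 93] (6 swaps)
Pass 2: [60, 27, 72, 72, 76, 92, 93] (4 swaps)
Pass 3: [27, 60, 72, 72, 76, 92, 93] (1 swaps)

After 3 passes: [27, 60, 72, 72, 76, 92, 93]


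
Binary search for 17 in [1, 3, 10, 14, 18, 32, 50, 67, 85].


Step 1: lo=0, hi=8, mid=4, val=18
Step 2: lo=0, hi=3, mid=1, val=3
Step 3: lo=2, hi=3, mid=2, val=10
Step 4: lo=3, hi=3, mid=3, val=14

Not found


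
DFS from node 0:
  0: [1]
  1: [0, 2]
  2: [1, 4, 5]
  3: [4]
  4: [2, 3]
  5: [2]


Visit 0, push [1]
Visit 1, push [2]
Visit 2, push [5, 4]
Visit 4, push [3]
Visit 3, push []
Visit 5, push []

DFS order: [0, 1, 2, 4, 3, 5]


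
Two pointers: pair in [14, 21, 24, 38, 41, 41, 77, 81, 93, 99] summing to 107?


lo=0(14)+hi=9(99)=113
lo=0(14)+hi=8(93)=107

Yes: 14+93=107


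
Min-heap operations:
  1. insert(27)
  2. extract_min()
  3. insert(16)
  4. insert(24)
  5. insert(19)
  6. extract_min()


insert(27) -> [27]
extract_min()->27, []
insert(16) -> [16]
insert(24) -> [16, 24]
insert(19) -> [16, 24, 19]
extract_min()->16, [19, 24]

Final heap: [19, 24]


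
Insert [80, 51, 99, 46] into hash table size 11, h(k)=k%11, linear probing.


Insert 80: h=3 -> slot 3
Insert 51: h=7 -> slot 7
Insert 99: h=0 -> slot 0
Insert 46: h=2 -> slot 2

Table: [99, None, 46, 80, None, None, None, 51, None, None, None]


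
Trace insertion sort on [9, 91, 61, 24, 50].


Initial: [9, 91, 61, 24, 50]
Insert 91: [9, 91, 61, 24, 50]
Insert 61: [9, 61, 91, 24, 50]
Insert 24: [9, 24, 61, 91, 50]
Insert 50: [9, 24, 50, 61, 91]

Sorted: [9, 24, 50, 61, 91]


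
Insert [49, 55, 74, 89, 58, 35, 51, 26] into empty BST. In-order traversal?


Insert 49: root
Insert 55: R from 49
Insert 74: R from 49 -> R from 55
Insert 89: R from 49 -> R from 55 -> R from 74
Insert 58: R from 49 -> R from 55 -> L from 74
Insert 35: L from 49
Insert 51: R from 49 -> L from 55
Insert 26: L from 49 -> L from 35

In-order: [26, 35, 49, 51, 55, 58, 74, 89]


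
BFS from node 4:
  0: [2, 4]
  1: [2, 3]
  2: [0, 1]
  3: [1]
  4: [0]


Visit 4, enqueue [0]
Visit 0, enqueue [2]
Visit 2, enqueue [1]
Visit 1, enqueue [3]
Visit 3, enqueue []

BFS order: [4, 0, 2, 1, 3]


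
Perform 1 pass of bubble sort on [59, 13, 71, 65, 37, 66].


Initial: [59, 13, 71, 65, 37, 66]
Pass 1: [13, 59, 65, 37, 66, 71] (4 swaps)

After 1 pass: [13, 59, 65, 37, 66, 71]


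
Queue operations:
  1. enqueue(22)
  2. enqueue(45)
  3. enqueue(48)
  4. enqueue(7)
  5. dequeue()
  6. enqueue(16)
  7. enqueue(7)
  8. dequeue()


enqueue(22) -> [22]
enqueue(45) -> [22, 45]
enqueue(48) -> [22, 45, 48]
enqueue(7) -> [22, 45, 48, 7]
dequeue()->22, [45, 48, 7]
enqueue(16) -> [45, 48, 7, 16]
enqueue(7) -> [45, 48, 7, 16, 7]
dequeue()->45, [48, 7, 16, 7]

Final queue: [48, 7, 16, 7]


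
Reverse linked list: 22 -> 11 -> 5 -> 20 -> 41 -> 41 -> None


Step 1: curr=22, set curr.next=prev(None) | reversed so far: 22
Step 2: curr=11, set curr.next=prev(22) | reversed so far: 11 -> 22
Step 3: curr=5, set curr.next=prev(11) | reversed so far: 5 -> 11 -> 22
Step 4: curr=20, set curr.next=prev(5) | reversed so far: 20 -> 5 -> 11 -> 22
Step 5: curr=41, set curr.next=prev(20) | reversed so far: 41 -> 20 -> 5 -> 11 -> 22
Step 6: curr=41, set curr.next=prev(41) | reversed so far: 41 -> 41 -> 20 -> 5 -> 11 -> 22

41 -> 41 -> 20 -> 5 -> 11 -> 22 -> None


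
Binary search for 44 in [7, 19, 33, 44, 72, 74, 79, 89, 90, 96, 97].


Step 1: lo=0, hi=10, mid=5, val=74
Step 2: lo=0, hi=4, mid=2, val=33
Step 3: lo=3, hi=4, mid=3, val=44

Found at index 3


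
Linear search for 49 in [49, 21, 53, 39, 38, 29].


i=0: 49==49 found!

Found at 0, 1 comps


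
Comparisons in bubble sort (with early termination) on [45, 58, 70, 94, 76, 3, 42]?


Algorithm: bubble sort (with early termination)
Input: [45, 58, 70, 94, 76, 3, 42]
Sorted: [3, 42, 45, 58, 70, 76, 94]

21


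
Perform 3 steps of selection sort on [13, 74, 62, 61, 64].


Initial: [13, 74, 62, 61, 64]
Step 1: min=13 at 0
  Swap: [13, 74, 62, 61, 64]
Step 2: min=61 at 3
  Swap: [13, 61, 62, 74, 64]
Step 3: min=62 at 2
  Swap: [13, 61, 62, 74, 64]

After 3 steps: [13, 61, 62, 74, 64]


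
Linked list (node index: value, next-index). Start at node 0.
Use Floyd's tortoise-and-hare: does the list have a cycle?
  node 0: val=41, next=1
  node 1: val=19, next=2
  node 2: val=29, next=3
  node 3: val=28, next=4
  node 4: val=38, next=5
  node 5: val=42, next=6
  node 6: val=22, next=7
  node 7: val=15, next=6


Floyd's tortoise (slow, +1) and hare (fast, +2):
  init: slow=0, fast=0
  step 1: slow=1, fast=2
  step 2: slow=2, fast=4
  step 3: slow=3, fast=6
  step 4: slow=4, fast=6
  step 5: slow=5, fast=6
  step 6: slow=6, fast=6
  slow == fast at node 6: cycle detected

Cycle: yes


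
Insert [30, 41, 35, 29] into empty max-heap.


Insert 30: [30]
Insert 41: [41, 30]
Insert 35: [41, 30, 35]
Insert 29: [41, 30, 35, 29]

Final heap: [41, 30, 35, 29]


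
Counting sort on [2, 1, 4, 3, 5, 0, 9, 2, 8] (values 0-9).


Input: [2, 1, 4, 3, 5, 0, 9, 2, 8]
Counts: [1, 1, 2, 1, 1, 1, 0, 0, 1, 1]

Sorted: [0, 1, 2, 2, 3, 4, 5, 8, 9]


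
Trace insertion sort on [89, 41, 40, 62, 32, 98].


Initial: [89, 41, 40, 62, 32, 98]
Insert 41: [41, 89, 40, 62, 32, 98]
Insert 40: [40, 41, 89, 62, 32, 98]
Insert 62: [40, 41, 62, 89, 32, 98]
Insert 32: [32, 40, 41, 62, 89, 98]
Insert 98: [32, 40, 41, 62, 89, 98]

Sorted: [32, 40, 41, 62, 89, 98]


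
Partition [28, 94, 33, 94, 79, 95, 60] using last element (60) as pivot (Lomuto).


Pivot: 60
  28 <= 60: advance i (no swap)
  33 <= 60: swap -> [28, 33, 94, 94, 79, 95, 60]
Place pivot at 2: [28, 33, 60, 94, 79, 95, 94]

Partitioned: [28, 33, 60, 94, 79, 95, 94]


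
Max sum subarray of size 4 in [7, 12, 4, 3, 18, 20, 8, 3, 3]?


[0:4]: 26
[1:5]: 37
[2:6]: 45
[3:7]: 49
[4:8]: 49
[5:9]: 34

Max: 49 at [3:7]


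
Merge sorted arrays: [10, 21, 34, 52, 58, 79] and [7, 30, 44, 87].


Take 7 from B
Take 10 from A
Take 21 from A
Take 30 from B
Take 34 from A
Take 44 from B
Take 52 from A
Take 58 from A
Take 79 from A

Merged: [7, 10, 21, 30, 34, 44, 52, 58, 79, 87]


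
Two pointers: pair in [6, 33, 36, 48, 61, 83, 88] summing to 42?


lo=0(6)+hi=6(88)=94
lo=0(6)+hi=5(83)=89
lo=0(6)+hi=4(61)=67
lo=0(6)+hi=3(48)=54
lo=0(6)+hi=2(36)=42

Yes: 6+36=42


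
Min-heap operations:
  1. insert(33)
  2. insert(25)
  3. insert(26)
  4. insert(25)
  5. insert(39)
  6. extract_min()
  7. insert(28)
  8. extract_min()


insert(33) -> [33]
insert(25) -> [25, 33]
insert(26) -> [25, 33, 26]
insert(25) -> [25, 25, 26, 33]
insert(39) -> [25, 25, 26, 33, 39]
extract_min()->25, [25, 33, 26, 39]
insert(28) -> [25, 28, 26, 39, 33]
extract_min()->25, [26, 28, 33, 39]

Final heap: [26, 28, 33, 39]


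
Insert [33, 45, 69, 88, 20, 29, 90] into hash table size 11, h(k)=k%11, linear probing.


Insert 33: h=0 -> slot 0
Insert 45: h=1 -> slot 1
Insert 69: h=3 -> slot 3
Insert 88: h=0, 2 probes -> slot 2
Insert 20: h=9 -> slot 9
Insert 29: h=7 -> slot 7
Insert 90: h=2, 2 probes -> slot 4

Table: [33, 45, 88, 69, 90, None, None, 29, None, 20, None]


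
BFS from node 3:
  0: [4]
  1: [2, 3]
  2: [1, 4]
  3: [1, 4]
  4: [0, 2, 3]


Visit 3, enqueue [1, 4]
Visit 1, enqueue [2]
Visit 4, enqueue [0]
Visit 2, enqueue []
Visit 0, enqueue []

BFS order: [3, 1, 4, 2, 0]


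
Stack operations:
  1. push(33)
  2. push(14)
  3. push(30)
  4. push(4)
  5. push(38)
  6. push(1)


push(33) -> [33]
push(14) -> [33, 14]
push(30) -> [33, 14, 30]
push(4) -> [33, 14, 30, 4]
push(38) -> [33, 14, 30, 4, 38]
push(1) -> [33, 14, 30, 4, 38, 1]

Final stack: [33, 14, 30, 4, 38, 1]


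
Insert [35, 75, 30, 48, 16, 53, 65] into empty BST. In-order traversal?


Insert 35: root
Insert 75: R from 35
Insert 30: L from 35
Insert 48: R from 35 -> L from 75
Insert 16: L from 35 -> L from 30
Insert 53: R from 35 -> L from 75 -> R from 48
Insert 65: R from 35 -> L from 75 -> R from 48 -> R from 53

In-order: [16, 30, 35, 48, 53, 65, 75]


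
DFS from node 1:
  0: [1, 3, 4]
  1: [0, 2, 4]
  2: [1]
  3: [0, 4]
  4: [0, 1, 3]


Visit 1, push [4, 2, 0]
Visit 0, push [4, 3]
Visit 3, push [4]
Visit 4, push []
Visit 2, push []

DFS order: [1, 0, 3, 4, 2]


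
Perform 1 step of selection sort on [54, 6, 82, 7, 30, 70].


Initial: [54, 6, 82, 7, 30, 70]
Step 1: min=6 at 1
  Swap: [6, 54, 82, 7, 30, 70]

After 1 step: [6, 54, 82, 7, 30, 70]


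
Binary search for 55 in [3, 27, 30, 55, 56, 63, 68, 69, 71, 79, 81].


Step 1: lo=0, hi=10, mid=5, val=63
Step 2: lo=0, hi=4, mid=2, val=30
Step 3: lo=3, hi=4, mid=3, val=55

Found at index 3


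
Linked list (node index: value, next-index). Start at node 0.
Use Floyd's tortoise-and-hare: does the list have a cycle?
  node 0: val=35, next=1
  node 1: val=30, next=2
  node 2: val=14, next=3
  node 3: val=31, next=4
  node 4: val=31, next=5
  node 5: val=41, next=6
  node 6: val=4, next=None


Floyd's tortoise (slow, +1) and hare (fast, +2):
  init: slow=0, fast=0
  step 1: slow=1, fast=2
  step 2: slow=2, fast=4
  step 3: slow=3, fast=6
  step 4: fast -> None, no cycle

Cycle: no


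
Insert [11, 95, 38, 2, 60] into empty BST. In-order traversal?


Insert 11: root
Insert 95: R from 11
Insert 38: R from 11 -> L from 95
Insert 2: L from 11
Insert 60: R from 11 -> L from 95 -> R from 38

In-order: [2, 11, 38, 60, 95]


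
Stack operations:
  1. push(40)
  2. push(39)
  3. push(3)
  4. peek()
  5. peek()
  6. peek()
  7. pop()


push(40) -> [40]
push(39) -> [40, 39]
push(3) -> [40, 39, 3]
peek()->3
peek()->3
peek()->3
pop()->3, [40, 39]

Final stack: [40, 39]


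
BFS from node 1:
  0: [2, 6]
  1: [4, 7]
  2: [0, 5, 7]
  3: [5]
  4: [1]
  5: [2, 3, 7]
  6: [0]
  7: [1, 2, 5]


Visit 1, enqueue [4, 7]
Visit 4, enqueue []
Visit 7, enqueue [2, 5]
Visit 2, enqueue [0]
Visit 5, enqueue [3]
Visit 0, enqueue [6]
Visit 3, enqueue []
Visit 6, enqueue []

BFS order: [1, 4, 7, 2, 5, 0, 3, 6]


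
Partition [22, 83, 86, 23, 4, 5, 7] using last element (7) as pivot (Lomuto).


Pivot: 7
  4 <= 7: swap -> [4, 83, 86, 23, 22, 5, 7]
  5 <= 7: swap -> [4, 5, 86, 23, 22, 83, 7]
Place pivot at 2: [4, 5, 7, 23, 22, 83, 86]

Partitioned: [4, 5, 7, 23, 22, 83, 86]


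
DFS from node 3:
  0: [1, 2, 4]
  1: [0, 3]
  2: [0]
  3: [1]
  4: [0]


Visit 3, push [1]
Visit 1, push [0]
Visit 0, push [4, 2]
Visit 2, push []
Visit 4, push []

DFS order: [3, 1, 0, 2, 4]


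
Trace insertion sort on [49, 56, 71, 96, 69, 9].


Initial: [49, 56, 71, 96, 69, 9]
Insert 56: [49, 56, 71, 96, 69, 9]
Insert 71: [49, 56, 71, 96, 69, 9]
Insert 96: [49, 56, 71, 96, 69, 9]
Insert 69: [49, 56, 69, 71, 96, 9]
Insert 9: [9, 49, 56, 69, 71, 96]

Sorted: [9, 49, 56, 69, 71, 96]


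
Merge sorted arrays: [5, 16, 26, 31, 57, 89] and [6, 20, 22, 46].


Take 5 from A
Take 6 from B
Take 16 from A
Take 20 from B
Take 22 from B
Take 26 from A
Take 31 from A
Take 46 from B

Merged: [5, 6, 16, 20, 22, 26, 31, 46, 57, 89]


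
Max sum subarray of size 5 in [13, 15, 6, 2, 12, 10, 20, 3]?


[0:5]: 48
[1:6]: 45
[2:7]: 50
[3:8]: 47

Max: 50 at [2:7]


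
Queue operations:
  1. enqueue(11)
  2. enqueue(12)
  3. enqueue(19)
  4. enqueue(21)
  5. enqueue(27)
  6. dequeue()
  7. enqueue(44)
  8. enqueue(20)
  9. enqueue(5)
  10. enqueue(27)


enqueue(11) -> [11]
enqueue(12) -> [11, 12]
enqueue(19) -> [11, 12, 19]
enqueue(21) -> [11, 12, 19, 21]
enqueue(27) -> [11, 12, 19, 21, 27]
dequeue()->11, [12, 19, 21, 27]
enqueue(44) -> [12, 19, 21, 27, 44]
enqueue(20) -> [12, 19, 21, 27, 44, 20]
enqueue(5) -> [12, 19, 21, 27, 44, 20, 5]
enqueue(27) -> [12, 19, 21, 27, 44, 20, 5, 27]

Final queue: [12, 19, 21, 27, 44, 20, 5, 27]


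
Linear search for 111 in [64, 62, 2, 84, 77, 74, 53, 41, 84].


i=0: 64!=111
i=1: 62!=111
i=2: 2!=111
i=3: 84!=111
i=4: 77!=111
i=5: 74!=111
i=6: 53!=111
i=7: 41!=111
i=8: 84!=111

Not found, 9 comps


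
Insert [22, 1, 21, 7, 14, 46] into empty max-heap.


Insert 22: [22]
Insert 1: [22, 1]
Insert 21: [22, 1, 21]
Insert 7: [22, 7, 21, 1]
Insert 14: [22, 14, 21, 1, 7]
Insert 46: [46, 14, 22, 1, 7, 21]

Final heap: [46, 14, 22, 1, 7, 21]


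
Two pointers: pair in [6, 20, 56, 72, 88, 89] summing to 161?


lo=0(6)+hi=5(89)=95
lo=1(20)+hi=5(89)=109
lo=2(56)+hi=5(89)=145
lo=3(72)+hi=5(89)=161

Yes: 72+89=161


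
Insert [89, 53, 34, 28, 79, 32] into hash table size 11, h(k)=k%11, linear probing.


Insert 89: h=1 -> slot 1
Insert 53: h=9 -> slot 9
Insert 34: h=1, 1 probes -> slot 2
Insert 28: h=6 -> slot 6
Insert 79: h=2, 1 probes -> slot 3
Insert 32: h=10 -> slot 10

Table: [None, 89, 34, 79, None, None, 28, None, None, 53, 32]


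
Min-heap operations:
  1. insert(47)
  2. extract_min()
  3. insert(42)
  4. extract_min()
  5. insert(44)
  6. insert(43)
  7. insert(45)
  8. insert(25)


insert(47) -> [47]
extract_min()->47, []
insert(42) -> [42]
extract_min()->42, []
insert(44) -> [44]
insert(43) -> [43, 44]
insert(45) -> [43, 44, 45]
insert(25) -> [25, 43, 45, 44]

Final heap: [25, 43, 45, 44]


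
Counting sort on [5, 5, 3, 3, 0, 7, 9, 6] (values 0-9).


Input: [5, 5, 3, 3, 0, 7, 9, 6]
Counts: [1, 0, 0, 2, 0, 2, 1, 1, 0, 1]

Sorted: [0, 3, 3, 5, 5, 6, 7, 9]


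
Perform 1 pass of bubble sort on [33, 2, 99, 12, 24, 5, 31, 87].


Initial: [33, 2, 99, 12, 24, 5, 31, 87]
Pass 1: [2, 33, 12, 24, 5, 31, 87, 99] (6 swaps)

After 1 pass: [2, 33, 12, 24, 5, 31, 87, 99]


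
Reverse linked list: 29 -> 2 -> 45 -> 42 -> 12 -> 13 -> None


Step 1: curr=29, set curr.next=prev(None) | reversed so far: 29
Step 2: curr=2, set curr.next=prev(29) | reversed so far: 2 -> 29
Step 3: curr=45, set curr.next=prev(2) | reversed so far: 45 -> 2 -> 29
Step 4: curr=42, set curr.next=prev(45) | reversed so far: 42 -> 45 -> 2 -> 29
Step 5: curr=12, set curr.next=prev(42) | reversed so far: 12 -> 42 -> 45 -> 2 -> 29
Step 6: curr=13, set curr.next=prev(12) | reversed so far: 13 -> 12 -> 42 -> 45 -> 2 -> 29

13 -> 12 -> 42 -> 45 -> 2 -> 29 -> None


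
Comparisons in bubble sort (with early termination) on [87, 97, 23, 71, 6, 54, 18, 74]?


Algorithm: bubble sort (with early termination)
Input: [87, 97, 23, 71, 6, 54, 18, 74]
Sorted: [6, 18, 23, 54, 71, 74, 87, 97]

27


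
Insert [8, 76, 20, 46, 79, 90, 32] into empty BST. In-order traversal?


Insert 8: root
Insert 76: R from 8
Insert 20: R from 8 -> L from 76
Insert 46: R from 8 -> L from 76 -> R from 20
Insert 79: R from 8 -> R from 76
Insert 90: R from 8 -> R from 76 -> R from 79
Insert 32: R from 8 -> L from 76 -> R from 20 -> L from 46

In-order: [8, 20, 32, 46, 76, 79, 90]


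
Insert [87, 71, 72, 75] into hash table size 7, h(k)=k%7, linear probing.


Insert 87: h=3 -> slot 3
Insert 71: h=1 -> slot 1
Insert 72: h=2 -> slot 2
Insert 75: h=5 -> slot 5

Table: [None, 71, 72, 87, None, 75, None]


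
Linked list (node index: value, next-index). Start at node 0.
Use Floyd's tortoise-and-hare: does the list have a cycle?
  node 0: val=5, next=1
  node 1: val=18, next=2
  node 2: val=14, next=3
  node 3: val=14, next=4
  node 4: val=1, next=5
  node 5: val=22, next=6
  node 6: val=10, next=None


Floyd's tortoise (slow, +1) and hare (fast, +2):
  init: slow=0, fast=0
  step 1: slow=1, fast=2
  step 2: slow=2, fast=4
  step 3: slow=3, fast=6
  step 4: fast -> None, no cycle

Cycle: no


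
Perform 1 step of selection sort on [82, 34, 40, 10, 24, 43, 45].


Initial: [82, 34, 40, 10, 24, 43, 45]
Step 1: min=10 at 3
  Swap: [10, 34, 40, 82, 24, 43, 45]

After 1 step: [10, 34, 40, 82, 24, 43, 45]


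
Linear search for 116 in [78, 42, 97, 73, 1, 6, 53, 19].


i=0: 78!=116
i=1: 42!=116
i=2: 97!=116
i=3: 73!=116
i=4: 1!=116
i=5: 6!=116
i=6: 53!=116
i=7: 19!=116

Not found, 8 comps


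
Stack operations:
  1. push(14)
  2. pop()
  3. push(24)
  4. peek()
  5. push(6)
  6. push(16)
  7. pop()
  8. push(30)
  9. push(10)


push(14) -> [14]
pop()->14, []
push(24) -> [24]
peek()->24
push(6) -> [24, 6]
push(16) -> [24, 6, 16]
pop()->16, [24, 6]
push(30) -> [24, 6, 30]
push(10) -> [24, 6, 30, 10]

Final stack: [24, 6, 30, 10]


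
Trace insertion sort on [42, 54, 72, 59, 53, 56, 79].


Initial: [42, 54, 72, 59, 53, 56, 79]
Insert 54: [42, 54, 72, 59, 53, 56, 79]
Insert 72: [42, 54, 72, 59, 53, 56, 79]
Insert 59: [42, 54, 59, 72, 53, 56, 79]
Insert 53: [42, 53, 54, 59, 72, 56, 79]
Insert 56: [42, 53, 54, 56, 59, 72, 79]
Insert 79: [42, 53, 54, 56, 59, 72, 79]

Sorted: [42, 53, 54, 56, 59, 72, 79]


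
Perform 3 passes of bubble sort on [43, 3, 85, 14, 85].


Initial: [43, 3, 85, 14, 85]
Pass 1: [3, 43, 14, 85, 85] (2 swaps)
Pass 2: [3, 14, 43, 85, 85] (1 swaps)
Pass 3: [3, 14, 43, 85, 85] (0 swaps)

After 3 passes: [3, 14, 43, 85, 85]


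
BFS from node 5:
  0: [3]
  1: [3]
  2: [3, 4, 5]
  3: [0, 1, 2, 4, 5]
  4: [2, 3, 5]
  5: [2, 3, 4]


Visit 5, enqueue [2, 3, 4]
Visit 2, enqueue []
Visit 3, enqueue [0, 1]
Visit 4, enqueue []
Visit 0, enqueue []
Visit 1, enqueue []

BFS order: [5, 2, 3, 4, 0, 1]


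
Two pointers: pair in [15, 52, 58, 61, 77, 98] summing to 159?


lo=0(15)+hi=5(98)=113
lo=1(52)+hi=5(98)=150
lo=2(58)+hi=5(98)=156
lo=3(61)+hi=5(98)=159

Yes: 61+98=159


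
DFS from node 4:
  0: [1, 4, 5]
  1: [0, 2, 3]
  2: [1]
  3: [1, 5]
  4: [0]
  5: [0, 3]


Visit 4, push [0]
Visit 0, push [5, 1]
Visit 1, push [3, 2]
Visit 2, push []
Visit 3, push [5]
Visit 5, push []

DFS order: [4, 0, 1, 2, 3, 5]


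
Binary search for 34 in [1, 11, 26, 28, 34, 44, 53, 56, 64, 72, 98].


Step 1: lo=0, hi=10, mid=5, val=44
Step 2: lo=0, hi=4, mid=2, val=26
Step 3: lo=3, hi=4, mid=3, val=28
Step 4: lo=4, hi=4, mid=4, val=34

Found at index 4


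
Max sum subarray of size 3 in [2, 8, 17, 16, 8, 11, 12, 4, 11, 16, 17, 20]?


[0:3]: 27
[1:4]: 41
[2:5]: 41
[3:6]: 35
[4:7]: 31
[5:8]: 27
[6:9]: 27
[7:10]: 31
[8:11]: 44
[9:12]: 53

Max: 53 at [9:12]


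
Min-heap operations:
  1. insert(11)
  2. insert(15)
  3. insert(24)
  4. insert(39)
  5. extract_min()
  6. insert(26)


insert(11) -> [11]
insert(15) -> [11, 15]
insert(24) -> [11, 15, 24]
insert(39) -> [11, 15, 24, 39]
extract_min()->11, [15, 39, 24]
insert(26) -> [15, 26, 24, 39]

Final heap: [15, 26, 24, 39]


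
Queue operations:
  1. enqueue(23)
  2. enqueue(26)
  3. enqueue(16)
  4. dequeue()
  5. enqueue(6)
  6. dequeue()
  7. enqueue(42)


enqueue(23) -> [23]
enqueue(26) -> [23, 26]
enqueue(16) -> [23, 26, 16]
dequeue()->23, [26, 16]
enqueue(6) -> [26, 16, 6]
dequeue()->26, [16, 6]
enqueue(42) -> [16, 6, 42]

Final queue: [16, 6, 42]


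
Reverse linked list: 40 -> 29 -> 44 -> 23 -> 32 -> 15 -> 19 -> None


Step 1: curr=40, set curr.next=prev(None) | reversed so far: 40
Step 2: curr=29, set curr.next=prev(40) | reversed so far: 29 -> 40
Step 3: curr=44, set curr.next=prev(29) | reversed so far: 44 -> 29 -> 40
Step 4: curr=23, set curr.next=prev(44) | reversed so far: 23 -> 44 -> 29 -> 40
Step 5: curr=32, set curr.next=prev(23) | reversed so far: 32 -> 23 -> 44 -> 29 -> 40
Step 6: curr=15, set curr.next=prev(32) | reversed so far: 15 -> 32 -> 23 -> 44 -> 29 -> 40
Step 7: curr=19, set curr.next=prev(15) | reversed so far: 19 -> 15 -> 32 -> 23 -> 44 -> 29 -> 40

19 -> 15 -> 32 -> 23 -> 44 -> 29 -> 40 -> None


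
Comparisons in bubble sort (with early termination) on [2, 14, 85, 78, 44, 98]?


Algorithm: bubble sort (with early termination)
Input: [2, 14, 85, 78, 44, 98]
Sorted: [2, 14, 44, 78, 85, 98]

12
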